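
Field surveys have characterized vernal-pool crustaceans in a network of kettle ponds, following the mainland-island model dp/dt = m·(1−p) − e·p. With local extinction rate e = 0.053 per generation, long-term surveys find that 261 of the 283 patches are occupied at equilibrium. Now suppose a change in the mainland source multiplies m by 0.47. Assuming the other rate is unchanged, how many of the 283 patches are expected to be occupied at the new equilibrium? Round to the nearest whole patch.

Observed p* = 261/283 = 0.92226.
Balance m(1−p*) = e·p* gives m = e·p*/(1−p*) = 0.053×0.92226/0.07774 = 0.62876.
New p* = m/(m+e) = 0.29552/(0.29552+0.05300) = 0.84793.
Expected occupied = 283 × 0.84793 = 239.96 ≈ 240.

240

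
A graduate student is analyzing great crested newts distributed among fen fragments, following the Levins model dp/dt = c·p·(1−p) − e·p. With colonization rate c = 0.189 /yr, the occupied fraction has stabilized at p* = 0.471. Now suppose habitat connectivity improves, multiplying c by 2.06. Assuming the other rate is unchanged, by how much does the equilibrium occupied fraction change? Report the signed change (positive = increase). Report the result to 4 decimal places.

0.2722

Balance c(1−p*) = e gives e = 0.189×(1 − 0.47100) = 0.09998.
New p* = 1 − e/c = 1 − 0.09998/0.38934 = 0.74321.
Δp* = 0.74321 − 0.47100 = +0.27221.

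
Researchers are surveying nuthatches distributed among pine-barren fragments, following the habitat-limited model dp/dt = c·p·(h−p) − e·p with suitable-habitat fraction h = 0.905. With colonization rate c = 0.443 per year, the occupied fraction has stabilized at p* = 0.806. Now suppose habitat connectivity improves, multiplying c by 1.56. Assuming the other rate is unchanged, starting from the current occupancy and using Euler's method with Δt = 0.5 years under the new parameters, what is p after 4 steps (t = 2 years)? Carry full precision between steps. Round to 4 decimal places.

0.8321

Balance c(h−p*) = e gives e = 0.443×(0.905 − 0.80600) = 0.04386.
Starting from p₀ = 0.80600; update p ← p + (dp/dt)·Δt with the new parameters.
t = 0.5: p = 0.80600 + (+0.00990) = 0.81590
t = 1: p = 0.81590 + (+0.00723) = 0.82313
t = 1.5: p = 0.82313 + (+0.00524) = 0.82836
t = 2: p = 0.82836 + (+0.00377) = 0.83213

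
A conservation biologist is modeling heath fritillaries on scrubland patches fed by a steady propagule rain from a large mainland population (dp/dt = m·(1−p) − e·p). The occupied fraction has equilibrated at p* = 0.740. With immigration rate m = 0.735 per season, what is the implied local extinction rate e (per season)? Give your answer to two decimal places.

At equilibrium m(1−p*) = e·p*, so e = m(1−p*)/p*.
e = 0.735 × 0.2600 / 0.740 = 0.2582.

0.26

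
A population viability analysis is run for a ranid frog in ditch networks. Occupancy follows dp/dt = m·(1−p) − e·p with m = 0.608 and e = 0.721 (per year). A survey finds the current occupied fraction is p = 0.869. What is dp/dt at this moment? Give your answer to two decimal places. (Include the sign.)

-0.55

Colonization term: m·(1−p) = 0.608×0.1310 = 0.07965.
Extinction term: e·p = 0.62655.
dp/dt = 0.07965 − 0.62655 = -0.54690.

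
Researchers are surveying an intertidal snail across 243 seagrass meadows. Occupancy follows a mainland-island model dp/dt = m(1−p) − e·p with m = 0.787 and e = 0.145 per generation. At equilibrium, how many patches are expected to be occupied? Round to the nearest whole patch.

p* = m/(m+e) = 0.787/0.9320 = 0.8444.
Expected occupied patches = N × p* = 243 × 0.8444 = 205.19 ≈ 205.

205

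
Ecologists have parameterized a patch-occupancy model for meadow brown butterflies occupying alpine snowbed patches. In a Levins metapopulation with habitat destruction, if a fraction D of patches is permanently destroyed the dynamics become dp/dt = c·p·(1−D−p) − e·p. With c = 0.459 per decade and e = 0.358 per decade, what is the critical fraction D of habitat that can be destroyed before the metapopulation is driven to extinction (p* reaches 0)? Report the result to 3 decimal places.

The nontrivial equilibrium is p* = (1−D) − e/c; extinction occurs when this hits zero.
So D_crit = 1 − e/c = 1 − 0.358/0.459 = 1 − 0.7800 = 0.2200.
This equals the undisturbed p*, a classic result of Lande's extension.

0.220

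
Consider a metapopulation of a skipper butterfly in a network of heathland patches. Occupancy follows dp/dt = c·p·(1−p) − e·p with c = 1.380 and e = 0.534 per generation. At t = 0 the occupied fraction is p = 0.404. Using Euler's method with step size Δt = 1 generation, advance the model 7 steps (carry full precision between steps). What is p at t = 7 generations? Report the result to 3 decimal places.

Update rule: p ← p + [c·p·(1−p) − e·p]·Δt with Δt = 1.
step 1: Δp = +0.11655, p = 0.52055
step 2: Δp = +0.06645, p = 0.58699
step 3: Δp = +0.02110, p = 0.60809
step 4: Δp = +0.00415, p = 0.61225
step 5: Δp = +0.00067, p = 0.61292
step 6: Δp = +0.00010, p = 0.61302
step 7: Δp = +0.00002, p = 0.61304

0.613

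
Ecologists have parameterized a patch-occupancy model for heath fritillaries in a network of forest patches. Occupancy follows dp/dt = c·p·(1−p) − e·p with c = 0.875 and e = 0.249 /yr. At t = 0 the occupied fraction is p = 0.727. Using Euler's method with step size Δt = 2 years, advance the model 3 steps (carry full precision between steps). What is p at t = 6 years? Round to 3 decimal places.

Update rule: p ← p + [c·p·(1−p) − e·p]·Δt with Δt = 2.
p: 0.72700 → 0.71228  (Δp = -0.01472)
p: 0.71228 → 0.71621  (Δp = +0.00393)
p: 0.71621 → 0.71523  (Δp = -0.00097)

0.715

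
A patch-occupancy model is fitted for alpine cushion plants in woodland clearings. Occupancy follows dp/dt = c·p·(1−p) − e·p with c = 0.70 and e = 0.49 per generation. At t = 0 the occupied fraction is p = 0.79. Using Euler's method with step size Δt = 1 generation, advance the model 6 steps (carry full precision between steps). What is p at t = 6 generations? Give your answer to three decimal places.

0.339

Update rule: p ← p + [c·p·(1−p) − e·p]·Δt with Δt = 1.
t = 1: p = 0.79000 + (-0.27097) = 0.51903
t = 2: p = 0.51903 + (-0.07958) = 0.43945
t = 3: p = 0.43945 + (-0.04290) = 0.39655
t = 4: p = 0.39655 + (-0.02680) = 0.36975
t = 5: p = 0.36975 + (-0.01805) = 0.35170
t = 6: p = 0.35170 + (-0.01273) = 0.33897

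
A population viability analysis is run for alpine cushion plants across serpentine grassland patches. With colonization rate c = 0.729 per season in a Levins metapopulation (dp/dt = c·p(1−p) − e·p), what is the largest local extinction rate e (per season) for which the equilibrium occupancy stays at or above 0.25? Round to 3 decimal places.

1 − e/c ≥ 0.25 ⇒ e ≤ c(1 − 0.25) = 0.729 × 0.7500.
e_max = 0.5467.

0.547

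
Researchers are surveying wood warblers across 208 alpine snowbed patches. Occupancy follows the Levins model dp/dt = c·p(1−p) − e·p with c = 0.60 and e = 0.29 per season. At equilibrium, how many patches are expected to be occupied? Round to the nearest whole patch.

p* = 1 − e/c = 1 − 0.29/0.60 = 0.5167.
Expected occupied patches = N × p* = 208 × 0.5167 = 107.47 ≈ 107.

107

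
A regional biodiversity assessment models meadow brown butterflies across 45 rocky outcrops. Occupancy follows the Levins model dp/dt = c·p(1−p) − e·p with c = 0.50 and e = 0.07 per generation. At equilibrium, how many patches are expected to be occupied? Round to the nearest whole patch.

39

p* = 1 − e/c = 1 − 0.07/0.50 = 0.8600.
Expected occupied patches = N × p* = 45 × 0.8600 = 38.70 ≈ 39.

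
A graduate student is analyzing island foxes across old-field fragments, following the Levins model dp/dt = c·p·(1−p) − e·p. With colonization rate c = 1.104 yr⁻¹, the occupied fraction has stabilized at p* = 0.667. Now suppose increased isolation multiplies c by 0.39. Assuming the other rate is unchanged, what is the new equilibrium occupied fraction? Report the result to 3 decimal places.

0.146

Balance c(1−p*) = e gives e = 1.104×(1 − 0.66700) = 0.36763.
New p* = 1 − e/c = 1 − 0.36763/0.43056 = 0.14616.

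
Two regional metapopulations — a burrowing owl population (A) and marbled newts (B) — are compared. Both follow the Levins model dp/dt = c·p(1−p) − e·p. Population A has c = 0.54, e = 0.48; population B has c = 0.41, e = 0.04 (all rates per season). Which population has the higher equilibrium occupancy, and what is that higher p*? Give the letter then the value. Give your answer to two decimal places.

B, 0.90

A: p*_A = 1 − 0.48/0.54 = 0.1111.
B: p*_B = 1 − 0.04/0.41 = 0.9024.
B is higher at 0.9024.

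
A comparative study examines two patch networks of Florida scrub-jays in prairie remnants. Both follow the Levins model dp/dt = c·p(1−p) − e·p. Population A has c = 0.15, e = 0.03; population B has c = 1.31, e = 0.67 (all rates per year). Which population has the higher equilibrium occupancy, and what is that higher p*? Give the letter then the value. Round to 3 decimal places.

A, 0.800

A: p*_A = 1 − 0.03/0.15 = 0.8000.
B: p*_B = 1 − 0.67/1.31 = 0.4885.
A is higher at 0.8000.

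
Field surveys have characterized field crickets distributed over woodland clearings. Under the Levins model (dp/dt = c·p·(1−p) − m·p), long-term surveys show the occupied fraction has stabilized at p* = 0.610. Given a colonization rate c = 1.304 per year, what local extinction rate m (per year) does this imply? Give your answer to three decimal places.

At equilibrium c(1−p*) = m.
m = 1.304 × (1 − 0.610) = 1.304 × 0.3900 = 0.5086.

0.509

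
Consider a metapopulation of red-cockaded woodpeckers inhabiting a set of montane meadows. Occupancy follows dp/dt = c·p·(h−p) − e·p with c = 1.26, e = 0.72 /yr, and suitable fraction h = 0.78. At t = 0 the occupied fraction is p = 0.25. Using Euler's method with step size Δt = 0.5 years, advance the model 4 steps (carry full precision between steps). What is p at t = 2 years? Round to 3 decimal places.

0.230

Update rule: p ← p + [c·p·(h−p) − e·p]·Δt with Δt = 0.5.
  1  |  dp/dt·Δt = -0.006525  |  p_1 = 0.243475
  2  |  dp/dt·Δt = -0.005354  |  p_2 = 0.238121
  3  |  dp/dt·Δt = -0.004433  |  p_3 = 0.233688
  4  |  dp/dt·Δt = -0.003698  |  p_4 = 0.229990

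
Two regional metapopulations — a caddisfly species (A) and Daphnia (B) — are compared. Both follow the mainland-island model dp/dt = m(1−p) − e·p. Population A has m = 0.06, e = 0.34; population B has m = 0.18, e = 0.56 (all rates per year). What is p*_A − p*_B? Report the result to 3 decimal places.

-0.093

A: p*_A = m/(m+e) = 0.06/0.4000 = 0.1500.
B: p*_B = 0.18/0.7400 = 0.2432.
p*_A − p*_B = 0.1500 − 0.2432 = -0.0932.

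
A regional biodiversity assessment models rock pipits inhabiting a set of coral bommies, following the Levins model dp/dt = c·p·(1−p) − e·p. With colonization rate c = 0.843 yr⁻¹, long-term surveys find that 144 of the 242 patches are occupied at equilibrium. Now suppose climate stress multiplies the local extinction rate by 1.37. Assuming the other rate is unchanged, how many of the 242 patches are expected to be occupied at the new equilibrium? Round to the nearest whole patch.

Observed p* = 144/242 = 0.59504.
Balance c(1−p*) = e gives e = 0.843×(1 − 0.59504) = 0.34138.
New p* = 1 − e/c = 1 − 0.46769/0.84300 = 0.44521.
Expected occupied = 242 × 0.44521 = 107.74 ≈ 108.

108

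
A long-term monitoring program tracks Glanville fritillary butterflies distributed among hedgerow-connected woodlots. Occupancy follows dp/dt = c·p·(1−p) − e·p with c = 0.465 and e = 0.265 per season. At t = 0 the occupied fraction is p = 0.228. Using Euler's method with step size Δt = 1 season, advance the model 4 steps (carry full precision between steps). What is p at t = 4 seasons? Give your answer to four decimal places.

Update rule: p ← p + [c·p·(1−p) − e·p]·Δt with Δt = 1.
  1  |  dp/dt·Δt = +0.021427  |  p_1 = 0.249427
  2  |  dp/dt·Δt = +0.020956  |  p_2 = 0.270383
  3  |  dp/dt·Δt = +0.020082  |  p_3 = 0.290465
  4  |  dp/dt·Δt = +0.018861  |  p_4 = 0.309326

0.3093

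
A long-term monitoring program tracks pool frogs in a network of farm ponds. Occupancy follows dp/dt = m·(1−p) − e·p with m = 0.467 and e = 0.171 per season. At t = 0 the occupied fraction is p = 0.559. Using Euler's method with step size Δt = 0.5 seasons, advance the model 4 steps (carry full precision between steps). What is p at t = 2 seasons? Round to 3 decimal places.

Update rule: p ← p + [m·(1−p) − e·p]·Δt with Δt = 0.5.
t = 0.5: p = 0.55900 + (+0.05518) = 0.61418
t = 1: p = 0.61418 + (+0.03758) = 0.65176
t = 1.5: p = 0.65176 + (+0.02559) = 0.67735
t = 2: p = 0.67735 + (+0.01743) = 0.69477

0.695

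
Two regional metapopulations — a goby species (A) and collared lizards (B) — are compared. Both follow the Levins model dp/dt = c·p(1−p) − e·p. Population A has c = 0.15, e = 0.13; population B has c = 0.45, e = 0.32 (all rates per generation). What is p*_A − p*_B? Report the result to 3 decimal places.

-0.156

A: p*_A = 1 − 0.13/0.15 = 0.1333.
B: p*_B = 1 − 0.32/0.45 = 0.2889.
p*_A − p*_B = 0.1333 − 0.2889 = -0.1556.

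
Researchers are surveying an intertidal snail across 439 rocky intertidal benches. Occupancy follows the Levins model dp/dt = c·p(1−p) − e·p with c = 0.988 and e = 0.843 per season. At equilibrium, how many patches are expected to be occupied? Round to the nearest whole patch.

p* = 1 − e/c = 1 − 0.843/0.988 = 0.1468.
Expected occupied patches = N × p* = 439 × 0.1468 = 64.43 ≈ 64.

64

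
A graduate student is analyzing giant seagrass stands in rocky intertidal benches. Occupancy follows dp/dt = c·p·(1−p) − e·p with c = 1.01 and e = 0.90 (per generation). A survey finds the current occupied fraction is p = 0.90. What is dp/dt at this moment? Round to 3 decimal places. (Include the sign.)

Colonization term: c·p·(1−p) = 1.01×0.90×0.1000 = 0.09090.
Extinction term: e·p = 0.81000.
dp/dt = 0.09090 − 0.81000 = -0.71910.

-0.719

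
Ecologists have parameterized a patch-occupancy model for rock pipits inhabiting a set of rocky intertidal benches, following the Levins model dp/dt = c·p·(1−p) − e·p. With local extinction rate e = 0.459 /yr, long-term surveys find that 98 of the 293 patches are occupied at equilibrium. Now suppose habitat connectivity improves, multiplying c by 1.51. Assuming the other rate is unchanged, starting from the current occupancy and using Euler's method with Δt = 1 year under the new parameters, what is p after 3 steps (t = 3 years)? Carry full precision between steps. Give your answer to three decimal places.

0.517

Observed p* = 98/293 = 0.33447.
Balance c(1−p*) = e gives c = e/(1 − 0.33447) = 0.459/0.66553 = 0.68968.
Starting from p₀ = 0.33447; update p ← p + (dp/dt)·Δt with the new parameters.
step 1: Δp = +0.07830, p = 0.41277
step 2: Δp = +0.06297, p = 0.47574
step 3: Δp = +0.04138, p = 0.51711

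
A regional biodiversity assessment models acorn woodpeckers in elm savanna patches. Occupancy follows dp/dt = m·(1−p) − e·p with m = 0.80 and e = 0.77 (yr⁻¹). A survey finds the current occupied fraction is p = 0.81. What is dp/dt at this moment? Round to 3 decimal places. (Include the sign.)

Colonization term: m·(1−p) = 0.80×0.1900 = 0.15200.
Extinction term: e·p = 0.62370.
dp/dt = 0.15200 − 0.62370 = -0.47170.

-0.472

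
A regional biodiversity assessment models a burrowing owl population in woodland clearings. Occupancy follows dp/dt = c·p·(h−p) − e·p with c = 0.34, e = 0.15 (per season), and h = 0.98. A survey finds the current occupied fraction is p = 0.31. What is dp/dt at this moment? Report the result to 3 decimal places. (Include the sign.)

0.024

Colonization term: c·p·(h−p) = 0.34×0.31×0.6700 = 0.07062.
Extinction term: e·p = 0.04650.
dp/dt = 0.07062 − 0.04650 = 0.02412.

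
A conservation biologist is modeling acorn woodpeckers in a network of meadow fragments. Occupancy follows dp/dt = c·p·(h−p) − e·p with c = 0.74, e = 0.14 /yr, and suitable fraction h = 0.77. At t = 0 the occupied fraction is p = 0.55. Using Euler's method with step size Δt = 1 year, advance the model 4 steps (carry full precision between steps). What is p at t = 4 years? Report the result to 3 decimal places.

Update rule: p ← p + [c·p·(h−p) − e·p]·Δt with Δt = 1.
step 1: Δp = +0.01254, p = 0.56254
step 2: Δp = +0.00761, p = 0.57015
step 3: Δp = +0.00450, p = 0.57465
step 4: Δp = +0.00262, p = 0.57727

0.577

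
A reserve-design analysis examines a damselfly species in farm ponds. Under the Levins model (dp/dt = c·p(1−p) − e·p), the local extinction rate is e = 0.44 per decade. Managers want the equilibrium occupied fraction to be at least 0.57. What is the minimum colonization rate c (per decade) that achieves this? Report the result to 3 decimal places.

p* = 1 − e/c ≥ 0.57 requires e/c ≤ 0.4300, i.e. c ≥ e/0.4300.
c_min = 0.44/0.4300 = 1.0233.

1.023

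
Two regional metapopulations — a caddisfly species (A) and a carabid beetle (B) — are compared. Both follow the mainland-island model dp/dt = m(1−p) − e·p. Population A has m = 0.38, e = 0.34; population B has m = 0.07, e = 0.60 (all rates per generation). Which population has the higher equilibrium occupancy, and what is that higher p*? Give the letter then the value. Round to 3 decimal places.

A, 0.528

A: p*_A = m/(m+e) = 0.38/0.7200 = 0.5278.
B: p*_B = 0.07/0.6700 = 0.1045.
A is higher at 0.5278.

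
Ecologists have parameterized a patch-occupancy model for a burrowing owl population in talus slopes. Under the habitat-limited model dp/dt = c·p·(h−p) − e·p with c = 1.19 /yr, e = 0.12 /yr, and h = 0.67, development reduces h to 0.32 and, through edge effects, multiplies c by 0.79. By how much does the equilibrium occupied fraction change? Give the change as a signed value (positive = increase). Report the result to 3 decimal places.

-0.377

Before: p* = h − e/c = 0.67 − 0.12/1.19 = 0.67 − 0.1008 = 0.5692.
After: c = 0.9401, e = 0.12, h = 0.32; p* = 0.32 − 0.12/0.9401 = 0.1924.
Δp* = 0.1924 − 0.5692 = -0.3768.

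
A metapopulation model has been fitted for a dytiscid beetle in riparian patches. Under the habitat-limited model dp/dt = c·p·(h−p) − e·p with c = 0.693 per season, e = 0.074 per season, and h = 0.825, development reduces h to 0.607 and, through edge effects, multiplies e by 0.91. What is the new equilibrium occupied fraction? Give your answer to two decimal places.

Before: p* = h − e/c = 0.825 − 0.074/0.693 = 0.825 − 0.1068 = 0.7182.
After: c = 0.693, e = 0.06734, h = 0.607; p* = 0.607 − 0.06734/0.693 = 0.5098.

0.51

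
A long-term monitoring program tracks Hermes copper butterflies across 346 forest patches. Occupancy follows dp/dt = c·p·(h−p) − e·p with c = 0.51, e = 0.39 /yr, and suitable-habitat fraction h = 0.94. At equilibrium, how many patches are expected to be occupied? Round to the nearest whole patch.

p* = h − e/c = 0.94 − 0.7647 = 0.1753.
Expected occupied patches = N × p* = 346 × 0.1753 = 60.65 ≈ 61.

61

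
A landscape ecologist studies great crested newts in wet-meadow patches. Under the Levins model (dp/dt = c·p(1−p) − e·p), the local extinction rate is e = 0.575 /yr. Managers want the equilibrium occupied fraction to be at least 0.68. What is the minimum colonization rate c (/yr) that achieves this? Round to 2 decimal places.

p* = 1 − e/c ≥ 0.68 requires e/c ≤ 0.3200, i.e. c ≥ e/0.3200.
c_min = 0.575/0.3200 = 1.7969.

1.80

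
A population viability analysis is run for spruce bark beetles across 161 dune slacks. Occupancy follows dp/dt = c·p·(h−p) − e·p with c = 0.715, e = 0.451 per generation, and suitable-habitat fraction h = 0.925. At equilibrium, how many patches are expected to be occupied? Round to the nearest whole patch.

47

p* = h − e/c = 0.925 − 0.6308 = 0.2942.
Expected occupied patches = N × p* = 161 × 0.2942 = 47.37 ≈ 47.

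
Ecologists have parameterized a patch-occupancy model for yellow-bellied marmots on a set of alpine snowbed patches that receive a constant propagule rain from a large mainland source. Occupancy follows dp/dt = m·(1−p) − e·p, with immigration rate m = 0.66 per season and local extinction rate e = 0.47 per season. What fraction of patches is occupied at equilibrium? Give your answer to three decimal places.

At equilibrium the propagule rain into empty patches balances local extinction: m(1−p*) = e·p*.
p* = m/(m+e) = 0.66/(0.66+0.47) = 0.66/1.1300 = 0.5841.

0.584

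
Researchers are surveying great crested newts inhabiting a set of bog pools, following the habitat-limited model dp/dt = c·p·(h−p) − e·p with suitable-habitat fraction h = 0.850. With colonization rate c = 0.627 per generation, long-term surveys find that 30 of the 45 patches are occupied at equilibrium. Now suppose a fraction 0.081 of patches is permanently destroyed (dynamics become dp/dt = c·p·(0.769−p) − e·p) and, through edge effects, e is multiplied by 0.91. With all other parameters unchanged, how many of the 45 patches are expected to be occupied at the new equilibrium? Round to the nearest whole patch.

27

Observed p* = 30/45 = 0.66667.
Balance c(h−p*) = e gives e = 0.627×(0.85 − 0.66667) = 0.11495.
New p* = 0.769 − e/c = 0.769 − 0.10460/0.62700 = 0.60217.
Expected occupied = 45 × 0.60217 = 27.10 ≈ 27.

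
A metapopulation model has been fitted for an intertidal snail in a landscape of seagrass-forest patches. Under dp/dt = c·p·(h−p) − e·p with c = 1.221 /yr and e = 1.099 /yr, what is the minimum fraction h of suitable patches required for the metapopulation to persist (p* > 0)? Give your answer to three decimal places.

p* = h − e/c is positive only when h > e/c.
h_min = e/c = 1.099/1.221 = 0.9001.

0.900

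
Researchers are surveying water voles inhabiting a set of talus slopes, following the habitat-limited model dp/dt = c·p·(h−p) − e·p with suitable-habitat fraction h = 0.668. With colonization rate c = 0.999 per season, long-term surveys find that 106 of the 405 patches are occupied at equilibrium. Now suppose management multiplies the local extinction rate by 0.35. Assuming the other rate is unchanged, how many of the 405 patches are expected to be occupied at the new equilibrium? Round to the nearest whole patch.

Observed p* = 106/405 = 0.26173.
Balance c(h−p*) = e gives e = 0.999×(0.668 − 0.26173) = 0.40586.
New p* = 0.668 − e/c = 0.668 − 0.14205/0.99900 = 0.52581.
Expected occupied = 405 × 0.52581 = 212.95 ≈ 213.

213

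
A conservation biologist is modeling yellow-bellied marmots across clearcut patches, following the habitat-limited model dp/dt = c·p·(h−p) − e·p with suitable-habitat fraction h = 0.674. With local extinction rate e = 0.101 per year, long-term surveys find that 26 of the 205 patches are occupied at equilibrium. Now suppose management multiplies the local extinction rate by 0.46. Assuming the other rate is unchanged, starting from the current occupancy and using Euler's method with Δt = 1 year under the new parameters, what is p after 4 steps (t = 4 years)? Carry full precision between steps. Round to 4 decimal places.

0.1557

Observed p* = 26/205 = 0.12683.
Balance c(h−p*) = e gives c = e/(0.674 − 0.12683) = 0.101/0.54717 = 0.18459.
Starting from p₀ = 0.12683; update p ← p + (dp/dt)·Δt with the new parameters.
step 1: Δp = +0.00692, p = 0.13375
step 2: Δp = +0.00712, p = 0.14087
step 3: Δp = +0.00732, p = 0.14819
step 4: Δp = +0.00750, p = 0.15569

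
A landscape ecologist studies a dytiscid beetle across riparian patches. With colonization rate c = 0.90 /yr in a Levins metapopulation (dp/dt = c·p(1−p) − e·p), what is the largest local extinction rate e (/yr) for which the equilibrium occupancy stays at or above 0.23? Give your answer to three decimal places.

1 − e/c ≥ 0.23 ⇒ e ≤ c(1 − 0.23) = 0.90 × 0.7700.
e_max = 0.6930.

0.693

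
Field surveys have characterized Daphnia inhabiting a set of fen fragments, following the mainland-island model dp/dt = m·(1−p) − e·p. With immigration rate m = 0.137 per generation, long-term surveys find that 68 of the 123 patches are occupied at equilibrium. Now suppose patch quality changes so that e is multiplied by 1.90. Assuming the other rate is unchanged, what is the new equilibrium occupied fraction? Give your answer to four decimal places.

0.3942

Observed p* = 68/123 = 0.55285.
Balance m(1−p*) = e·p* gives e = m(1−p*)/p* = 0.137×0.44715/0.55285 = 0.11081.
New p* = m/(m+e) = 0.13700/(0.13700+0.21054) = 0.39420.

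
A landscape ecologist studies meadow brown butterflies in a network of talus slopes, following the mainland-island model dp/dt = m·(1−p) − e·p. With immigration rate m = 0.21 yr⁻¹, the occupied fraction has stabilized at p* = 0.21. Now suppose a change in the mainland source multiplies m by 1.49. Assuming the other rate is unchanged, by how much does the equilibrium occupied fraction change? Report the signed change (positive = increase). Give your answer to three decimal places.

0.074

Balance m(1−p*) = e·p* gives e = m(1−p*)/p* = 0.21×0.79000/0.21000 = 0.79000.
New p* = m/(m+e) = 0.31290/(0.31290+0.79000) = 0.28371.
Δp* = 0.28371 − 0.21000 = +0.07371.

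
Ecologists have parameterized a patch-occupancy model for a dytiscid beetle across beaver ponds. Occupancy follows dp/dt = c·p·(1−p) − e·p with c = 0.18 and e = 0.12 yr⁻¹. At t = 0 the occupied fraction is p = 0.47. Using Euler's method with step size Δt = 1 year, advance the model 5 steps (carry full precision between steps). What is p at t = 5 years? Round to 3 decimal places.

0.423

Update rule: p ← p + [c·p·(1−p) − e·p]·Δt with Δt = 1.
t = 1: p = 0.47000 + (-0.01156) = 0.45844
t = 2: p = 0.45844 + (-0.01032) = 0.44811
t = 3: p = 0.44811 + (-0.00926) = 0.43886
t = 4: p = 0.43886 + (-0.00834) = 0.43052
t = 5: p = 0.43052 + (-0.00753) = 0.42299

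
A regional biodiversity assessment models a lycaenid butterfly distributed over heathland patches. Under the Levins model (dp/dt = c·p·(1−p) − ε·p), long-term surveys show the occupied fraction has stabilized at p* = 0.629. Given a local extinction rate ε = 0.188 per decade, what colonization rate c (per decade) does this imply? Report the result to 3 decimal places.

At equilibrium c(1−p*) = ε, so c = ε/(1−p*).
c = 0.188/(1 − 0.629) = 0.188/0.3710 = 0.5067.

0.507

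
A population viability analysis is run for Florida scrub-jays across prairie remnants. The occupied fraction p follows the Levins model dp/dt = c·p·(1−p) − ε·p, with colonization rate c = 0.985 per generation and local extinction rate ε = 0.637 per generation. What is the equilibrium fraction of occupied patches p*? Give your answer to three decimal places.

0.353

Setting dp/dt = 0 and dividing through by p* gives c·(1−p*) = ε.
So p* = 1 − ε/c = 1 − 0.637/0.985 = 1 − 0.6467 = 0.3533.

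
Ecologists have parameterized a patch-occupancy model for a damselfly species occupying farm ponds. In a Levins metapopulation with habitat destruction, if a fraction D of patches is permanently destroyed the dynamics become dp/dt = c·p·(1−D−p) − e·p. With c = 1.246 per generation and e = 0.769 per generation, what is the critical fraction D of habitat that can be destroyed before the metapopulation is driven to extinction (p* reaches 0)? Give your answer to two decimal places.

0.38

The nontrivial equilibrium is p* = (1−D) − e/c; extinction occurs when this hits zero.
So D_crit = 1 − e/c = 1 − 0.769/1.246 = 1 − 0.6172 = 0.3828.
This equals the undisturbed p*, a classic result of Lande's extension.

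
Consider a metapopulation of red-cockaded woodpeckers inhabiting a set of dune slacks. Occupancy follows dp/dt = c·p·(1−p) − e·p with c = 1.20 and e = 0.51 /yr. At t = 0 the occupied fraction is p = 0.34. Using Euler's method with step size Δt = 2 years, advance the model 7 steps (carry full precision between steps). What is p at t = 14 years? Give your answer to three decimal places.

Update rule: p ← p + [c·p·(1−p) − e·p]·Δt with Δt = 2.
t = 2: p = 0.34000 + (+0.19176) = 0.53176
t = 4: p = 0.53176 + (+0.05518) = 0.58694
t = 6: p = 0.58694 + (-0.01682) = 0.57012
t = 8: p = 0.57012 + (+0.00668) = 0.57680
t = 10: p = 0.57680 + (-0.00249) = 0.57431
t = 12: p = 0.57431 + (+0.00095) = 0.57526
t = 14: p = 0.57526 + (-0.00036) = 0.57490

0.575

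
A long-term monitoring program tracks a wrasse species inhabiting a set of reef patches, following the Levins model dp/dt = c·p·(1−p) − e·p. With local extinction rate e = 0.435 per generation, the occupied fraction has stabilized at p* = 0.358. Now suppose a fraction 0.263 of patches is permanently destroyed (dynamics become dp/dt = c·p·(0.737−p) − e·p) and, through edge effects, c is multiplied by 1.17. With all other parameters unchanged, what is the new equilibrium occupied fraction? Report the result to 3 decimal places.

0.188

Balance c(1−p*) = e gives c = e/(1 − 0.35800) = 0.435/0.64200 = 0.67757.
New p* = 0.737 − e/c = 0.737 − 0.43500/0.79276 = 0.18828.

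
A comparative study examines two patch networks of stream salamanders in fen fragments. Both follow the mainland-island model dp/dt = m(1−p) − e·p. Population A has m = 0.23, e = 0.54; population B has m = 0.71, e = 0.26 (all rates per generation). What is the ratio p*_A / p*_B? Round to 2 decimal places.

0.41

A: p*_A = m/(m+e) = 0.23/0.7700 = 0.2987.
B: p*_B = 0.71/0.9700 = 0.7320.
p*_A / p*_B = 0.2987/0.7320 = 0.4081.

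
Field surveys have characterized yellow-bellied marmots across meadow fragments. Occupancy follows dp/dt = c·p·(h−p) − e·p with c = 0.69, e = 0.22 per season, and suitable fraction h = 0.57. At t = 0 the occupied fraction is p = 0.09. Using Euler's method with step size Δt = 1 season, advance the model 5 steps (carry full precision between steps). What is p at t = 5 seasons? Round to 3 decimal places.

0.143

Update rule: p ← p + [c·p·(h−p) − e·p]·Δt with Δt = 1.
p: 0.09000 → 0.10001  (Δp = +0.01001)
p: 0.10001 → 0.11044  (Δp = +0.01043)
p: 0.11044 → 0.12116  (Δp = +0.01072)
p: 0.12116 → 0.13203  (Δp = +0.01087)
p: 0.13203 → 0.14288  (Δp = +0.01085)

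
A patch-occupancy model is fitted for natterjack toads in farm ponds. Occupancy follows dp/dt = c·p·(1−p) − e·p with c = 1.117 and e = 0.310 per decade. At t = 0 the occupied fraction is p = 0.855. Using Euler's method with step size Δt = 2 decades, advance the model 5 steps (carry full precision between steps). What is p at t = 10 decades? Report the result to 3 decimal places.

Update rule: p ← p + [c·p·(1−p) − e·p]·Δt with Δt = 2.
  1  |  dp/dt·Δt = -0.253140  |  p_1 = 0.601860
  2  |  dp/dt·Δt = +0.162168  |  p_2 = 0.764028
  3  |  dp/dt·Δt = -0.070931  |  p_3 = 0.693097
  4  |  dp/dt·Δt = +0.045482  |  p_4 = 0.738579
  5  |  dp/dt·Δt = -0.026578  |  p_5 = 0.712001

0.712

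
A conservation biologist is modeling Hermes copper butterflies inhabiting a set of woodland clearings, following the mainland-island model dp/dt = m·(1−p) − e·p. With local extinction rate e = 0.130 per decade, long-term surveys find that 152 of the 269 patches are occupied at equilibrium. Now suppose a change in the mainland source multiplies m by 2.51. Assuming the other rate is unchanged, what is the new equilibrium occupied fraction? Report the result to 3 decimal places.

Observed p* = 152/269 = 0.56506.
Balance m(1−p*) = e·p* gives m = e·p*/(1−p*) = 0.130×0.56506/0.43494 = 0.16889.
New p* = m/(m+e) = 0.42391/(0.42391+0.13000) = 0.76530.

0.765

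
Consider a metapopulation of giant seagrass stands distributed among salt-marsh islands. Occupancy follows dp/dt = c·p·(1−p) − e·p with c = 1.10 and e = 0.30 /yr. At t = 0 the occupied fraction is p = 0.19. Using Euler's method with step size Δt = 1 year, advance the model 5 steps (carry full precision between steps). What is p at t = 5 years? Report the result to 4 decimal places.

Update rule: p ← p + [c·p·(1−p) − e·p]·Δt with Δt = 1.
p: 0.19000 → 0.30229  (Δp = +0.11229)
p: 0.30229 → 0.44360  (Δp = +0.14131)
p: 0.44360 → 0.58202  (Δp = +0.13842)
p: 0.58202 → 0.67502  (Δp = +0.09299)
p: 0.67502 → 0.71382  (Δp = +0.03880)

0.7138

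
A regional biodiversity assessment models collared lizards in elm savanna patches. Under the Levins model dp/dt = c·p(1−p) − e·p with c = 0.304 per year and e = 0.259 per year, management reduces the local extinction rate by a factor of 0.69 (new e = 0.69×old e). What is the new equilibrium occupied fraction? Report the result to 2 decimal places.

Before: p* = 1 − 0.259/0.304 = 0.1480.
After the change, c = 0.304, e = 0.17871, so p* = 1 − 0.17871/0.304 = 0.4121.

0.41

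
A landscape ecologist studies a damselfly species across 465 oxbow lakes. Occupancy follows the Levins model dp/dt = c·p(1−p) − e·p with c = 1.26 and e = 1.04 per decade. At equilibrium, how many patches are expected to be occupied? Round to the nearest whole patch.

81

p* = 1 − e/c = 1 − 1.04/1.26 = 0.1746.
Expected occupied patches = N × p* = 465 × 0.1746 = 81.19 ≈ 81.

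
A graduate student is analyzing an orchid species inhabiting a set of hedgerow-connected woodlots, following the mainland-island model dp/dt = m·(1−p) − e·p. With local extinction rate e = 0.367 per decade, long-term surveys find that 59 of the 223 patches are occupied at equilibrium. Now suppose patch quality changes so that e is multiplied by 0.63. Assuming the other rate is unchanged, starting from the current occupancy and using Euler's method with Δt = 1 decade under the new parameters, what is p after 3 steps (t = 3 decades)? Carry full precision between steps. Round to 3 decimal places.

0.338

Observed p* = 59/223 = 0.26457.
Balance m(1−p*) = e·p* gives m = e·p*/(1−p*) = 0.367×0.26457/0.73543 = 0.13203.
Starting from p₀ = 0.26457; update p ← p + (dp/dt)·Δt with the new parameters.
t = 1: p = 0.26457 + (+0.03593) = 0.30050
t = 2: p = 0.30050 + (+0.02288) = 0.32338
t = 3: p = 0.32338 + (+0.01457) = 0.33794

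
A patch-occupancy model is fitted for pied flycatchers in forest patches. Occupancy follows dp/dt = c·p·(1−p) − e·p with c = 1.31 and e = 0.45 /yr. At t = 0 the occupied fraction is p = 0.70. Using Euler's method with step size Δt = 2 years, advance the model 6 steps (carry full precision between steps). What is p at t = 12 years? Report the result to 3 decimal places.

Update rule: p ← p + [c·p·(1−p) − e·p]·Δt with Δt = 2.
p: 0.70000 → 0.62020  (Δp = -0.07980)
p: 0.62020 → 0.67917  (Δp = +0.05897)
p: 0.67917 → 0.63881  (Δp = -0.04035)
p: 0.63881 → 0.66840  (Δp = +0.02958)
p: 0.66840 → 0.64754  (Δp = -0.02085)
p: 0.64754 → 0.66272  (Δp = +0.01518)

0.663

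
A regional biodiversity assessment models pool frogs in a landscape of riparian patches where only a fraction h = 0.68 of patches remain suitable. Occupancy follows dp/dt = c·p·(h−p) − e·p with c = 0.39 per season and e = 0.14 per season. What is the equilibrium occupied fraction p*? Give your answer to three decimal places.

Setting dp/dt = 0 and dividing by p* gives c·(h−p*) = e.
So p* = h − e/c = 0.68 − 0.14/0.39 = 0.68 − 0.3590 = 0.3210.

0.321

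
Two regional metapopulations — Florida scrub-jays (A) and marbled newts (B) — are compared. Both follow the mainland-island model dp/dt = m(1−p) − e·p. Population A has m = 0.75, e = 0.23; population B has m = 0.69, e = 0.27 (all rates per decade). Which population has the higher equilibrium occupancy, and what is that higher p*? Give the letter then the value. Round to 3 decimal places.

A, 0.765

A: p*_A = m/(m+e) = 0.75/0.9800 = 0.7653.
B: p*_B = 0.69/0.9600 = 0.7188.
A is higher at 0.7653.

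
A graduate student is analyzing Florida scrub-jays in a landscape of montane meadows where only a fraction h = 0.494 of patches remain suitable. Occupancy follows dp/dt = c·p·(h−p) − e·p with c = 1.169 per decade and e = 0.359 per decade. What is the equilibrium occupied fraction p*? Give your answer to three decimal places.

0.187

Setting dp/dt = 0 and dividing by p* gives c·(h−p*) = e.
So p* = h − e/c = 0.494 − 0.359/1.169 = 0.494 − 0.3071 = 0.1869.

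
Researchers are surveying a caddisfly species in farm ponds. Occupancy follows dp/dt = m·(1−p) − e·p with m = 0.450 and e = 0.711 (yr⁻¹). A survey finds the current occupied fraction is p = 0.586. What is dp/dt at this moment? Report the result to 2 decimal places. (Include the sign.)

Colonization term: m·(1−p) = 0.450×0.4140 = 0.18630.
Extinction term: e·p = 0.41665.
dp/dt = 0.18630 − 0.41665 = -0.23035.

-0.23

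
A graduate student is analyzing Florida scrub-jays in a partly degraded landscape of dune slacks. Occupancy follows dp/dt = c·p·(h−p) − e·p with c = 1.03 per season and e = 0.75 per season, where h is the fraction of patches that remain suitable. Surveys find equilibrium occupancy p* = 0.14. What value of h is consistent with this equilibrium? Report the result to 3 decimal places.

0.868

At equilibrium c(h−p*) = e, so h = p* + e/c.
h = 0.14 + 0.75/1.03 = 0.14 + 0.7282 = 0.8682.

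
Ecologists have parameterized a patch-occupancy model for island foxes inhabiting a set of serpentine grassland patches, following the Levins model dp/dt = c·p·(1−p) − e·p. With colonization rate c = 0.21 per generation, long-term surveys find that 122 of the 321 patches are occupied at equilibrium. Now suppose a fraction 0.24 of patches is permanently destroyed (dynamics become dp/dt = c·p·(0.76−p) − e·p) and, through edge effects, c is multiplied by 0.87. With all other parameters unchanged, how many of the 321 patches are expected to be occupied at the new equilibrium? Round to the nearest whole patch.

Observed p* = 122/321 = 0.38006.
Balance c(1−p*) = e gives e = 0.21×(1 − 0.38006) = 0.13019.
New p* = 0.76 − e/c = 0.76 − 0.13019/0.18270 = 0.04741.
Expected occupied = 321 × 0.04741 = 15.22 ≈ 15.

15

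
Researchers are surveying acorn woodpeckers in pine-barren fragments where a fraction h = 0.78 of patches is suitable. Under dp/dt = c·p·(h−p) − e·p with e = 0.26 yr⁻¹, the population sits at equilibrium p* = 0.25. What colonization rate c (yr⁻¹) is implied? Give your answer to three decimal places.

At equilibrium c(h−p*) = e, so c = e/(h−p*).
c = 0.26/(0.78 − 0.25) = 0.26/0.5300 = 0.4906.

0.491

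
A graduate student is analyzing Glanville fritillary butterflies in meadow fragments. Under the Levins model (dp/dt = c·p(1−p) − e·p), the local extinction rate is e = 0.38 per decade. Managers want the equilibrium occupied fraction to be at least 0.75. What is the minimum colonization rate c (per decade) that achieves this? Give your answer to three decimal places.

1.520

p* = 1 − e/c ≥ 0.75 requires e/c ≤ 0.2500, i.e. c ≥ e/0.2500.
c_min = 0.38/0.2500 = 1.5200.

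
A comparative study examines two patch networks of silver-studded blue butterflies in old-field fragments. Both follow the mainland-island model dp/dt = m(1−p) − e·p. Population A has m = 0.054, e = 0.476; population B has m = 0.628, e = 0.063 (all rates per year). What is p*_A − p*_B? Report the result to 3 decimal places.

-0.807

A: p*_A = m/(m+e) = 0.054/0.5300 = 0.1019.
B: p*_B = 0.628/0.6910 = 0.9088.
p*_A − p*_B = 0.1019 − 0.9088 = -0.8069.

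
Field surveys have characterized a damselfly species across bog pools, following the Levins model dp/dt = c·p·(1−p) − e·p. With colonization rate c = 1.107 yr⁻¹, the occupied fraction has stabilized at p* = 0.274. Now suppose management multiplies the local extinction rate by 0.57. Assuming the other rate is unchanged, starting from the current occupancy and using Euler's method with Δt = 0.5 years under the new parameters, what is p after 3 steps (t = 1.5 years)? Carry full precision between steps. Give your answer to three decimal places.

0.413

Balance c(1−p*) = e gives e = 1.107×(1 − 0.27400) = 0.80368.
Starting from p₀ = 0.27400; update p ← p + (dp/dt)·Δt with the new parameters.
t = 0.5: p = 0.27400 + (+0.04734) = 0.32134
t = 1: p = 0.32134 + (+0.04710) = 0.36845
t = 1.5: p = 0.36845 + (+0.04440) = 0.41285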